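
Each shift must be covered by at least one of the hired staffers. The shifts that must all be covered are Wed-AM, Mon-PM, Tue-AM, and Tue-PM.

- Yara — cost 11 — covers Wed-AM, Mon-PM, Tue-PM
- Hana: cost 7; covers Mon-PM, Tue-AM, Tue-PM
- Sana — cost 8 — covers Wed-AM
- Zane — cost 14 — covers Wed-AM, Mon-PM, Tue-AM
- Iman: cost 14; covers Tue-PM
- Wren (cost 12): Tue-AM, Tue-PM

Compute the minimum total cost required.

15

Choose Hana and Sana: together they cover Wed-AM, Mon-PM, Tue-AM, Tue-PM — every shift.
Total cost: 7 + 8 = 15.
No cover costs less than 15.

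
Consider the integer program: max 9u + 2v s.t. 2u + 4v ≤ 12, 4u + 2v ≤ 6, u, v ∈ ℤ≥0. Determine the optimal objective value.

11

Relaxing integrality, the LP optimum is 13.50 at (u,v) = (1.5, 0), which is not an integer point.
(u,v)=(1,1): 2·1+4·1=6≤12, 4·1+2·1=6≤6, objective 11.
(u,v)=(1,0): 2·1+4·0=2≤12, 4·1+2·0=4≤6, objective 9.
(u,v)=(0,2): 2·0+4·2=8≤12, 4·0+2·2=4≤6, objective 4.
The best lattice point is (1,1), giving 11.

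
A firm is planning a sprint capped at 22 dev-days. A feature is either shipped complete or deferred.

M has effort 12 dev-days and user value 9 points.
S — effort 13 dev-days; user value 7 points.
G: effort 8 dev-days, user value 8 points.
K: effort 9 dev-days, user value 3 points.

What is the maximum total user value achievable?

17

M + G: effort 12 + 8 = 20 ≤ 22, user value 9 + 8 = 17.
M + K: effort 12 + 9 = 21 ≤ 22, user value 9 + 3 = 12.
S + G: effort 13 + 8 = 21 ≤ 22, user value 7 + 8 = 15.
Best is M and G with total user value 17.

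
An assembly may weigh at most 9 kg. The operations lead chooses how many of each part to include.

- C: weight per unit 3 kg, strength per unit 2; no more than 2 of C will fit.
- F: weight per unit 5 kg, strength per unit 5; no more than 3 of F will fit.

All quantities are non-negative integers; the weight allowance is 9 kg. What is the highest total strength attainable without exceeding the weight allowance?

This is a bounded integer knapsack.
Take 1×C and 1×F: weight 8 ≤ 9, strength 1·2 + 1·5 = 7.
No other integer combination yields more.

7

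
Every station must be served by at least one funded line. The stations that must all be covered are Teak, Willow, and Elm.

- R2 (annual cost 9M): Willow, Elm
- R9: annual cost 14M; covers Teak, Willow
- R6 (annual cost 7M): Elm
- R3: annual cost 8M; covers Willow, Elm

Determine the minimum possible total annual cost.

This is an integer covering problem.
The greedy cost-per-new-station heuristic would pick R3 and R9 for 22, but a cheaper cover exists.
Choose R9 and R6: together they cover Teak, Willow, Elm — every station.
Total annual cost: 14 + 7 = 21.
No cover costs less than 21.

21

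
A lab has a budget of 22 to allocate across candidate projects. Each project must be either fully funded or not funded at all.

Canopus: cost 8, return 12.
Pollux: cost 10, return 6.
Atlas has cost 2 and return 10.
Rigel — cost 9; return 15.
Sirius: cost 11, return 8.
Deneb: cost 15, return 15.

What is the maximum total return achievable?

37

This is a 0-1 knapsack instance.
Take Canopus, Atlas, and Rigel: cost 8 + 2 + 9 = 19 ≤ 22, return 12 + 10 + 15 = 37.
No other feasible combination does better.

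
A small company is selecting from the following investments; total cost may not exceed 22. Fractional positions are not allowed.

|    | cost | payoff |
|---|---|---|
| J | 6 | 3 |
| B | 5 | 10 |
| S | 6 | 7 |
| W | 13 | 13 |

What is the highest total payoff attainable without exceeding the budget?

J + B + S: cost 6 + 5 + 6 = 17 ≤ 22, payoff 3 + 10 + 7 = 20.
B + W: cost 5 + 13 = 18 ≤ 22, payoff 10 + 13 = 23.
Best is B and W with total payoff 23.

23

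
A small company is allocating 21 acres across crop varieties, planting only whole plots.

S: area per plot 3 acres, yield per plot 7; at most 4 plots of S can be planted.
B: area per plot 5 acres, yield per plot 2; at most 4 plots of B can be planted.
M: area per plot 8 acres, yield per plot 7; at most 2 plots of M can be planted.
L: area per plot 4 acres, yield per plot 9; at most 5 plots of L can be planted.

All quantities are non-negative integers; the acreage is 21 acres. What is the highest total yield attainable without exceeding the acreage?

48

3×S and 3×L: area 21 ≤ 21, yield 3·7 + 3·9 = 48.
4×S and 2×L: area 20 ≤ 21, yield 4·7 + 2·9 = 46.
Best is 48.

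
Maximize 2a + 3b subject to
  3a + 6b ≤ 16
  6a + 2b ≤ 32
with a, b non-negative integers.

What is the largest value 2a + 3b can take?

The continuous relaxation peaks at (5.33, 0) with value 10.67; rounding to a feasible lattice point costs some objective.
(a,b)=(5,0): 3·5+6·0=15≤16, 6·5+2·0=30≤32, objective 10.
(a,b)=(4,0): 3·4+6·0=12≤16, 6·4+2·0=24≤32, objective 8.
No feasible integer point exceeds 10.

10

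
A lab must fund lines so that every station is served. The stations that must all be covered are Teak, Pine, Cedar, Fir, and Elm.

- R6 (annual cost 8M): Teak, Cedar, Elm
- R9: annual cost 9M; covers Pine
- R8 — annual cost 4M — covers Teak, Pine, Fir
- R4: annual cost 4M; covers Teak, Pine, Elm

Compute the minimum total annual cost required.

This is an integer covering problem.
Choose R6 and R8: together they cover Teak, Pine, Cedar, Fir, Elm — every station.
Total annual cost: 8 + 4 = 12.

12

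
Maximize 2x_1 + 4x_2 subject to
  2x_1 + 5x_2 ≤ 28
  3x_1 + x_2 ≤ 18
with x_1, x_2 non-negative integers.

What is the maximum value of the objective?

The continuous relaxation peaks at (4.77, 3.69) with value 24.31; rounding to a feasible lattice point costs some objective.
(x_1,x_2)=(4,4): 2·4+5·4=28≤28, 3·4+1·4=16≤18, objective 24.
(x_1,x_2)=(3,4): 2·3+5·4=26≤28, 3·3+1·4=13≤18, objective 22.
(x_1,x_2)=(5,3): 2·5+5·3=25≤28, 3·5+1·3=18≤18, objective 22.
The best lattice point is (4,4), giving 24.

24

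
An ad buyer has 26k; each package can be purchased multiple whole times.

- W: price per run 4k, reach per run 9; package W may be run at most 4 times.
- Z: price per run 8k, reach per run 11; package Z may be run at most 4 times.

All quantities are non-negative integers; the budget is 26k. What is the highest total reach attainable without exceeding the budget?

47

Take 4×W and 1×Z: price 24 ≤ 26, reach 4·9 + 1·11 = 47.
W has the best ratio (9/4) and is taken to its limit of 4; remaining capacity is filled optimally with the others.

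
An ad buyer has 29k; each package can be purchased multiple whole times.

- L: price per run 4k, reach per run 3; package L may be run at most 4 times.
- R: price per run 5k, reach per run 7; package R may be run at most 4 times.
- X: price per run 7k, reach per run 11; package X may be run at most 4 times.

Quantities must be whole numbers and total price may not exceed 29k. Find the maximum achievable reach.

Take 4×X: price 28 ≤ 29, reach 4·11 = 44.
X has the best ratio (11/7) and is taken to its limit of 4; remaining capacity is filled optimally with the others.

44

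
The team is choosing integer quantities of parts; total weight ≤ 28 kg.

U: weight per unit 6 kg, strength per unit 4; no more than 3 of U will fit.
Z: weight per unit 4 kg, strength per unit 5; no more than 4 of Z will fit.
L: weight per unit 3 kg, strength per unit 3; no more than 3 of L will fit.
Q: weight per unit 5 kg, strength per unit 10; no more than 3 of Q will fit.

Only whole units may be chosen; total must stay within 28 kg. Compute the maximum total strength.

Q has the best ratio (10/5); taking only Q gives at most 3×10 = 30 (stopped by the supply cap of 3).
Mixing does better — 3×Z and 3×Q: weight 27 ≤ 28, strength 3·5 + 3·10 = 45.

45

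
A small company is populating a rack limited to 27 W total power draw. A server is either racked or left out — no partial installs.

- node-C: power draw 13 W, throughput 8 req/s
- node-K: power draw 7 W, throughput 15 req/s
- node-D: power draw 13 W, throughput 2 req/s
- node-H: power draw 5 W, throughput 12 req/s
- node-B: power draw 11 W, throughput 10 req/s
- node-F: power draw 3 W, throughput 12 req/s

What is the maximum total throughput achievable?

This is a 0-1 knapsack instance.
node-K + node-B + node-F: power draw 7 + 11 + 3 = 21 ≤ 27, throughput 15 + 10 + 12 = 37.
node-K + node-H + node-B + node-F: power draw 7 + 5 + 11 + 3 = 26 ≤ 27, throughput 15 + 12 + 10 + 12 = 49.
node-K + node-H + node-F: power draw 7 + 5 + 3 = 15 ≤ 27, throughput 15 + 12 + 12 = 39.
Best is node-K, node-H, node-B, and node-F with total throughput 49.

49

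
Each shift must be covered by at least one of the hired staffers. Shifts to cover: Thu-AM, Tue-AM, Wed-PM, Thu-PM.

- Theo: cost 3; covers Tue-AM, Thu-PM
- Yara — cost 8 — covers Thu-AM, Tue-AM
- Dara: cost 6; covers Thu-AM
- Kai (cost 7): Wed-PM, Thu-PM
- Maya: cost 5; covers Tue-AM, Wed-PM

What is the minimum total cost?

Choose Theo, Dara, and Maya: together they cover Thu-AM, Tue-AM, Wed-PM, Thu-PM — every shift.
Total cost: 3 + 6 + 5 = 14.

14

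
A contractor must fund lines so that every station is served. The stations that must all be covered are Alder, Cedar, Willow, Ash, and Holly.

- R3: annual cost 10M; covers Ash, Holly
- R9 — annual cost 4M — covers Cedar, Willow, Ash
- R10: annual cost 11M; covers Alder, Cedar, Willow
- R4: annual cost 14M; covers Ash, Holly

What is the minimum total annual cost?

This is an integer covering problem.
The greedy cost-per-new-station heuristic would pick R9, R3, and R10 for 25, but a cheaper cover exists.
Choose R3 and R10: together they cover Alder, Cedar, Willow, Ash, Holly — every station.
Total annual cost: 10 + 11 = 21.
No cover costs less than 21.

21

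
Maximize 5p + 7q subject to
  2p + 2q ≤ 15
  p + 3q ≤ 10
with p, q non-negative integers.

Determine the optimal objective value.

37

The continuous relaxation peaks at (6.25, 1.25) with value 40.00; rounding to a feasible lattice point costs some objective.
(p,q)=(6,1): 2·6+2·1=14≤15, 1·6+3·1=9≤10, objective 37.
(p,q)=(7,0): 2·7+2·0=14≤15, 1·7+3·0=7≤10, objective 35.
(p,q)=(5,1): 2·5+2·1=12≤15, 1·5+3·1=8≤10, objective 32.
No feasible integer point exceeds 37.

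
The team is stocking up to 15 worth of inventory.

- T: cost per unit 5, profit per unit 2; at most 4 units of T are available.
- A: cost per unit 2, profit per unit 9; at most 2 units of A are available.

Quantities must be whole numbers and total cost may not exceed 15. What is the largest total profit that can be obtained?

22

A has the best ratio (9/2); taking only A gives at most 2×9 = 18 (stopped by the supply cap of 2).
Mixing does better — 2×T and 2×A: cost 14 ≤ 15, profit 2·2 + 2·9 = 22.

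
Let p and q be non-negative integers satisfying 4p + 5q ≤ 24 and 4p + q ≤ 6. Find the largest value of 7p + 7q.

Relaxing integrality, the LP optimum is 34.12 at (p,q) = (0.375, 4.5), which is not an integer point.
(p,q)=(0,4) is feasible, giving 28.
(p,q)=(0,3) is feasible, giving 21.
The best lattice point is (0,4), giving 28.

28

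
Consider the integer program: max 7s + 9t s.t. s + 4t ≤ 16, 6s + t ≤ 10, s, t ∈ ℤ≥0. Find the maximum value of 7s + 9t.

36

(s,t)=(0,4): 1·0+4·4=16≤16, 6·0+1·4=4≤10, objective 36.
(s,t)=(1,3): 1·1+4·3=13≤16, 6·1+1·3=9≤10, objective 34.
The best lattice point is (0,4), giving 36.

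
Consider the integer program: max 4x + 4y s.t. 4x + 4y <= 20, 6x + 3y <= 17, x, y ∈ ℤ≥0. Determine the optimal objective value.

20

(x,y)=(0,5): 4·0+4·5=20≤20, 6·0+3·5=15≤17, objective 20.
(x,y)=(0,4): 4·0+4·4=16≤20, 6·0+3·4=12≤17, objective 16.
No feasible integer point exceeds 20.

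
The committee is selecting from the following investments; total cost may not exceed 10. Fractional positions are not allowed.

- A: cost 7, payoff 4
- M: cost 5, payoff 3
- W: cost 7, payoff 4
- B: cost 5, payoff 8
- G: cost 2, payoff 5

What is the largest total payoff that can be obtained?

13

Allowing fractional choices, the relaxed optimum would be about 14.8, but investments are indivisible.
M + B: cost 5 + 5 = 10 ≤ 10, payoff 3 + 8 = 11.
B + G: cost 5 + 2 = 7 ≤ 10, payoff 8 + 5 = 13.
Best is B and G with total payoff 13.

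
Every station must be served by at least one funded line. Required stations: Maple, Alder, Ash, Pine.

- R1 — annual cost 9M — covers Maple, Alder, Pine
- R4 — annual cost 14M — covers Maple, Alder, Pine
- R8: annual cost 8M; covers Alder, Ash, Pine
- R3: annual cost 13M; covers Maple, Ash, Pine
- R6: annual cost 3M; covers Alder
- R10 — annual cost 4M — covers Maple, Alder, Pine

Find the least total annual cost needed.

12

This is an integer covering problem.
Choose R8 and R10: together they cover Maple, Alder, Ash, Pine — every station.
Total annual cost: 8 + 4 = 12.
No cover costs less than 12.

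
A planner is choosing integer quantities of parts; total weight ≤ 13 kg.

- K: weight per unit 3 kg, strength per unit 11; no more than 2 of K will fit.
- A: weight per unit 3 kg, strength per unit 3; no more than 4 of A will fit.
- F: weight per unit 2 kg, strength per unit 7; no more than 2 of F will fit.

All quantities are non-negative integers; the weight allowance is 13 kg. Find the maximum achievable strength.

Take 2×K, 1×A, and 2×F: weight 13 ≤ 13, strength 2·11 + 1·3 + 2·7 = 39.
K has the best ratio (11/3) and is taken to its limit of 2; remaining capacity is filled optimally with the others.

39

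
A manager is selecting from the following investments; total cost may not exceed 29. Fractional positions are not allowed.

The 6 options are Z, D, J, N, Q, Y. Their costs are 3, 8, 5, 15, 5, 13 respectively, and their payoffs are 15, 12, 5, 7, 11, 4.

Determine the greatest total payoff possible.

This is an integer program with binary decision variables.
Allowing fractional choices, the relaxed optimum would be about 46.7, but investments are indivisible.
Z + D + J + Q: cost 3 + 8 + 5 + 5 = 21 ≤ 29, payoff 15 + 12 + 5 + 11 = 43.
Z + D + Q: cost 3 + 8 + 5 = 16 ≤ 29, payoff 15 + 12 + 11 = 38.
Z + D + Q + Y: cost 3 + 8 + 5 + 13 = 29 ≤ 29, payoff 15 + 12 + 11 + 4 = 42.
Best is Z, D, J, and Q with total payoff 43.

43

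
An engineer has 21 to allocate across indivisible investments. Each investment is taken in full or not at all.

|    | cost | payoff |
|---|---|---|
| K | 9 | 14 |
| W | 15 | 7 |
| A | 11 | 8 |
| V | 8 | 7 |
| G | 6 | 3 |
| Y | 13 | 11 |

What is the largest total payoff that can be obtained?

Treat it as a binary knapsack problem.
K + V: cost 9 + 8 = 17 ≤ 21, payoff 14 + 7 = 21.
K + A: cost 9 + 11 = 20 ≤ 21, payoff 14 + 8 = 22.
Best is K and A with total payoff 22.

22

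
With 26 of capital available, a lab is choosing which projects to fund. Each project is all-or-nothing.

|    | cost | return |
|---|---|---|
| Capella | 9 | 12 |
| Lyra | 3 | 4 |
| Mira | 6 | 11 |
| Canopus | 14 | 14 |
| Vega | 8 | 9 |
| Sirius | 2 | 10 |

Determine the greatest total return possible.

42

This is a 0-1 knapsack instance.
Allowing fractional choices, the relaxed optimum would be about 43.8, but projects are indivisible.
Lyra + Mira + Canopus + Sirius: cost 3 + 6 + 14 + 2 = 25 ≤ 26, return 4 + 11 + 14 + 10 = 39.
Capella + Lyra + Mira + Sirius: cost 9 + 3 + 6 + 2 = 20 ≤ 26, return 12 + 4 + 11 + 10 = 37.
Capella + Mira + Vega + Sirius: cost 9 + 6 + 8 + 2 = 25 ≤ 26, return 12 + 11 + 9 + 10 = 42.
Best is Capella, Mira, Vega, and Sirius with total return 42.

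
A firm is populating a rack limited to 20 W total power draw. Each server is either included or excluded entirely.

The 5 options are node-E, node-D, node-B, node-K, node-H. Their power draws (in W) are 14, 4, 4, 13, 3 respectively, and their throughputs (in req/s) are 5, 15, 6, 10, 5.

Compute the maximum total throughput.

This is an integer program with binary decision variables.
Allowing fractional choices, the relaxed optimum would be about 32.9, but servers are indivisible.
node-D + node-K + node-H: power draw 4 + 13 + 3 = 20 ≤ 20, throughput 15 + 10 + 5 = 30.
node-D + node-B + node-H: power draw 4 + 4 + 3 = 11 ≤ 20, throughput 15 + 6 + 5 = 26.
node-D + node-K: power draw 4 + 13 = 17 ≤ 20, throughput 15 + 10 = 25.
Best is node-D, node-K, and node-H with total throughput 30.

30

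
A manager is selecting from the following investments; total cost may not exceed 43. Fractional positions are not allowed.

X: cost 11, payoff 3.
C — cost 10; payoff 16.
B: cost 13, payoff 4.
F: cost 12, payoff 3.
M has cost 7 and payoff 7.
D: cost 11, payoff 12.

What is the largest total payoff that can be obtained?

Allowing fractional choices, the relaxed optimum would be about 39.5, but investments are indivisible.
X + C + M + D: cost 11 + 10 + 7 + 11 = 39 ≤ 43, payoff 3 + 16 + 7 + 12 = 38.
C + B + M + D: cost 10 + 13 + 7 + 11 = 41 ≤ 43, payoff 16 + 4 + 7 + 12 = 39.
Best is C, B, M, and D with total payoff 39.

39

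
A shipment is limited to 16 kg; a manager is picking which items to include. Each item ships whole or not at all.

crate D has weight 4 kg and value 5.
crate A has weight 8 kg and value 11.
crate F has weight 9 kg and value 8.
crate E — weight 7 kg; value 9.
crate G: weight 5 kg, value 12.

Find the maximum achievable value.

crate A + crate G: weight 8 + 5 = 13 ≤ 16, value 11 + 12 = 23.
crate E + crate G: weight 7 + 5 = 12 ≤ 16, value 9 + 12 = 21.
crate D + crate E + crate G: weight 4 + 7 + 5 = 16 ≤ 16, value 5 + 9 + 12 = 26.
Best is crate D, crate E, and crate G with total value 26.

26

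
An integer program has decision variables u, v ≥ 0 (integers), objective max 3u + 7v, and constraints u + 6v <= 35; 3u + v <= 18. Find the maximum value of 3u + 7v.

The continuous relaxation peaks at (4.29, 5.12) with value 48.71; rounding to a feasible lattice point costs some objective.
(u,v)=(4,5): 1·4+6·5=34≤35, 3·4+1·5=17≤18, objective 47.
(u,v)=(3,5): 1·3+6·5=33≤35, 3·3+1·5=14≤18, objective 44.
(u,v)=(4,4): 1·4+6·4=28≤35, 3·4+1·4=16≤18, objective 40.
The best lattice point is (4,5), giving 47.

47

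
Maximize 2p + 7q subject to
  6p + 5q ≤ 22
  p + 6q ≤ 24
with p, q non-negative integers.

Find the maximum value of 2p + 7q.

(p,q)=(0,4): 6·0+5·4=20≤22, 1·0+6·4=24≤24, objective 28.
(p,q)=(1,3): 6·1+5·3=21≤22, 1·1+6·3=19≤24, objective 23.
The best lattice point is (0,4), giving 28.

28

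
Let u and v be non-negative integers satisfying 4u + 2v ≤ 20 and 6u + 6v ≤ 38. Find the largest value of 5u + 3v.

26

The continuous relaxation peaks at (3.67, 2.67) with value 26.33; rounding to a feasible lattice point costs some objective.
(u,v)=(4,2): 4·4+2·2=20≤20, 6·4+6·2=36≤38, objective 26.
(u,v)=(3,3): 4·3+2·3=18≤20, 6·3+6·3=36≤38, objective 24.
(u,v)=(4,1): 4·4+2·1=18≤20, 6·4+6·1=30≤38, objective 23.
(u,v)=(3,2): 4·3+2·2=16≤20, 6·3+6·2=30≤38, objective 21.
Maximum is 26 at (u,v)=(4,2).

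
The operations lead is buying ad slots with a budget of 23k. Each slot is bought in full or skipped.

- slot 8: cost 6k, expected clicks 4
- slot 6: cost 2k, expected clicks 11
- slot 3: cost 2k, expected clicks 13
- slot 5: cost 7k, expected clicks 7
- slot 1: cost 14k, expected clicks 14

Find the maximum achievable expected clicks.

38

slot 3 + slot 5 + slot 1: cost 2 + 7 + 14 = 23 ≤ 23, expected clicks 13 + 7 + 14 = 34.
slot 6 + slot 3 + slot 1: cost 2 + 2 + 14 = 18 ≤ 23, expected clicks 11 + 13 + 14 = 38.
slot 8 + slot 6 + slot 3 + slot 5: cost 6 + 2 + 2 + 7 = 17 ≤ 23, expected clicks 4 + 11 + 13 + 7 = 35.
Best is slot 6, slot 3, and slot 1 with total expected clicks 38.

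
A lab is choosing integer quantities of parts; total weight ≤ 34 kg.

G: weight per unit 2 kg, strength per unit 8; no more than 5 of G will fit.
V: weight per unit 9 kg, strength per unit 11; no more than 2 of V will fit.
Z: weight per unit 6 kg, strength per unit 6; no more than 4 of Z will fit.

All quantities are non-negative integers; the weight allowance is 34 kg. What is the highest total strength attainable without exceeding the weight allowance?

5×G, 2×V, and 1×Z: weight 34 ≤ 34, strength 5·8 + 2·11 + 1·6 = 68.
5×G and 4×Z: weight 34 ≤ 34, strength 5·8 + 4·6 = 64.
Best is 68.

68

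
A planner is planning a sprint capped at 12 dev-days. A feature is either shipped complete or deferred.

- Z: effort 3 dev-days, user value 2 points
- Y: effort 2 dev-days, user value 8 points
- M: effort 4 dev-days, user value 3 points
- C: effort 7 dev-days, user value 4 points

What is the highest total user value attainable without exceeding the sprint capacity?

14

Treat it as a binary knapsack problem.
Allowing fractional choices, the relaxed optimum would be about 14.7, but features are indivisible.
Z + Y + M: effort 3 + 2 + 4 = 9 ≤ 12, user value 2 + 8 + 3 = 13.
Z + Y + C: effort 3 + 2 + 7 = 12 ≤ 12, user value 2 + 8 + 4 = 14.
Best is Z, Y, and C with total user value 14.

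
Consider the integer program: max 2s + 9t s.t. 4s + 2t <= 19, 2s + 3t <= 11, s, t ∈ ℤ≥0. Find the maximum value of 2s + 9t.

29

The continuous relaxation peaks at (0, 3.67) with value 33.00; rounding to a feasible lattice point costs some objective.
(s,t)=(1,3): 4·1+2·3=10≤19, 2·1+3·3=11≤11, objective 29.
(s,t)=(0,3): 4·0+2·3=6≤19, 2·0+3·3=9≤11, objective 27.
The best lattice point is (1,3), giving 29.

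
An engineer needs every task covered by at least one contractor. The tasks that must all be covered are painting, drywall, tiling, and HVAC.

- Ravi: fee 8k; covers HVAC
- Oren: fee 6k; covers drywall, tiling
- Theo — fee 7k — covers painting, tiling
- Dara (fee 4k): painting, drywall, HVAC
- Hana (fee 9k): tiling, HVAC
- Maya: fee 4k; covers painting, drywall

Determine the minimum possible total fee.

This is an integer covering problem.
Choose Oren and Dara: together they cover painting, drywall, tiling, HVAC — every task.
Total fee: 6 + 4 = 10.
No cover costs less than 10.

10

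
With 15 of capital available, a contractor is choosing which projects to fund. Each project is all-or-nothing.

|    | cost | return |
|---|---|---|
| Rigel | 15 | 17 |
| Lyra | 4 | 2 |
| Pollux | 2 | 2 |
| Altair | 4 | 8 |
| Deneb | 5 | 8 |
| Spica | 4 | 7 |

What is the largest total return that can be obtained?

25

Take Pollux, Altair, Deneb, and Spica: cost 2 + 4 + 5 + 4 = 15 ≤ 15, return 2 + 8 + 8 + 7 = 25.
No other feasible combination does better.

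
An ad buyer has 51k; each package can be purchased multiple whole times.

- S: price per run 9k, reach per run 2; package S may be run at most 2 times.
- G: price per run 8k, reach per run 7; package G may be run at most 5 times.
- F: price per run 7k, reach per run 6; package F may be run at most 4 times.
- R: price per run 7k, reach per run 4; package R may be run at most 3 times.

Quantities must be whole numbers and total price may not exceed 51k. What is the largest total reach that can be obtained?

This is a bounded integer knapsack.
G has the best ratio (7/8); taking only G gives at most 5×7 = 35 (stopped by the supply cap of 5).
Mixing does better — 2×G, 4×F, and 1×R: price 51 ≤ 51, reach 2·7 + 4·6 + 1·4 = 42.

42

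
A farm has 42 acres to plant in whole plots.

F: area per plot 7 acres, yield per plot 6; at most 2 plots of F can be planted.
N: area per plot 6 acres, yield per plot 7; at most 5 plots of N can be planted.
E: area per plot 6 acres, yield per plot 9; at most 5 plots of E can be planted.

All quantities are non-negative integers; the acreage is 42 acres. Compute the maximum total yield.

59

This is a bounded integer knapsack.
2×N and 5×E: area 42 ≤ 42, yield 2·7 + 5·9 = 59.
3×N and 4×E: area 42 ≤ 42, yield 3·7 + 4·9 = 57.
Best is 59.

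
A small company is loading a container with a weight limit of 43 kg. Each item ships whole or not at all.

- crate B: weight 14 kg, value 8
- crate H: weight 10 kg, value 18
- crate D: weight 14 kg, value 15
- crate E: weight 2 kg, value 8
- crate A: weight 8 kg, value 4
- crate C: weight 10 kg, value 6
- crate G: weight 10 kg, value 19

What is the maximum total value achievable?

60

Take crate H, crate D, crate E, and crate G: weight 10 + 14 + 2 + 10 = 36 ≤ 43, value 18 + 15 + 8 + 19 = 60.
No other feasible combination does better.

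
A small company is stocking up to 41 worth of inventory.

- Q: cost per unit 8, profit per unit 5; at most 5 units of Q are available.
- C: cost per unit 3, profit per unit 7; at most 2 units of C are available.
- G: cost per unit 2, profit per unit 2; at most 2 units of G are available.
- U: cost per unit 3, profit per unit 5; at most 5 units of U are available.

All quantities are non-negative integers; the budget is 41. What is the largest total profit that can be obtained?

53

Take 2×Q, 2×C, 2×G, and 5×U: cost 41 ≤ 41, profit 2·5 + 2·7 + 2·2 + 5·5 = 53.
C has the best ratio (7/3) and is taken to its limit of 2; remaining capacity is filled optimally with the others.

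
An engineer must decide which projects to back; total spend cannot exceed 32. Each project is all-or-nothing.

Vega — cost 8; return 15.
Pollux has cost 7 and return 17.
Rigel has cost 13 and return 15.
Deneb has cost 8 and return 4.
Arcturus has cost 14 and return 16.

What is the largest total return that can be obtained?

This is an integer program with binary decision variables.
Allowing fractional choices, the relaxed optimum would be about 51.6, but projects are indivisible.
Vega + Pollux + Arcturus: cost 8 + 7 + 14 = 29 ≤ 32, return 15 + 17 + 16 = 48.
Vega + Pollux + Rigel: cost 8 + 7 + 13 = 28 ≤ 32, return 15 + 17 + 15 = 47.
Pollux + Deneb + Arcturus: cost 7 + 8 + 14 = 29 ≤ 32, return 17 + 4 + 16 = 37.
Best is Vega, Pollux, and Arcturus with total return 48.

48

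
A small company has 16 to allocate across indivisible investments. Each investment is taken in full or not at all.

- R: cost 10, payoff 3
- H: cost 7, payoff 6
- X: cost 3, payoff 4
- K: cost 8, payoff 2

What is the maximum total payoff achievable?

10

Allowing fractional choices, the relaxed optimum would be about 11.8, but investments are indivisible.
H + K: cost 7 + 8 = 15 ≤ 16, payoff 6 + 2 = 8.
H + X: cost 7 + 3 = 10 ≤ 16, payoff 6 + 4 = 10.
R + X: cost 10 + 3 = 13 ≤ 16, payoff 3 + 4 = 7.
Best is H and X with total payoff 10.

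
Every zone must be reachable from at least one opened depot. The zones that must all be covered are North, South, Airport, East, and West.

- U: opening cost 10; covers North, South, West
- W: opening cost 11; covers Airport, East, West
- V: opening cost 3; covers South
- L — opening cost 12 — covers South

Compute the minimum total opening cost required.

21

The greedy cost-per-new-zone heuristic would pick V, W, and U for 24, but a cheaper cover exists.
Choose U and W: together they cover North, South, Airport, East, West — every zone.
Total opening cost: 10 + 11 = 21.
No cover costs less than 21.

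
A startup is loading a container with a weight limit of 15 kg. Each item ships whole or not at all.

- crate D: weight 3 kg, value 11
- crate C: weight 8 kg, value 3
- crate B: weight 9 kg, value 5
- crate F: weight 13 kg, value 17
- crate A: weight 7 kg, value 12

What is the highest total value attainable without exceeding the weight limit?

23

Allowing fractional choices, the relaxed optimum would be about 29.5, but items are indivisible.
crate D + crate B: weight 3 + 9 = 12 ≤ 15, value 11 + 5 = 16.
crate F: weight 13 ≤ 15, value 17.
crate D + crate A: weight 3 + 7 = 10 ≤ 15, value 11 + 12 = 23.
Best is crate D and crate A with total value 23.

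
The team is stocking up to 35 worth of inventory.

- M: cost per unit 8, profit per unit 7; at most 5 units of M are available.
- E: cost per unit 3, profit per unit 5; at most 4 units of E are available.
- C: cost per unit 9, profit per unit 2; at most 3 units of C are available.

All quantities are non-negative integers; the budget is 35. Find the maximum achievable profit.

36

E has the best ratio (5/3); taking only E gives at most 4×5 = 20 (stopped by the supply cap of 4).
Mixing does better — 3×M and 3×E: cost 33 ≤ 35, profit 3·7 + 3·5 = 36.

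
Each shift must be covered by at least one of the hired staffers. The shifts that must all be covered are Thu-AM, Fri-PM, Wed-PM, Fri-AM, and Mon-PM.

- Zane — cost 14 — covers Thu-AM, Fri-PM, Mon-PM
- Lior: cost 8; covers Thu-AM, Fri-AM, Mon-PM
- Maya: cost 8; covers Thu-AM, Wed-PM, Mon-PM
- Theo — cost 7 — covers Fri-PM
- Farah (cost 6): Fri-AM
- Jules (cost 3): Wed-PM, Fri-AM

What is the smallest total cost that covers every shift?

The greedy cost-per-new-shift heuristic would pick Jules, Lior, and Theo for 18, but a cheaper cover exists.
Choose Zane and Jules: together they cover Thu-AM, Fri-PM, Wed-PM, Fri-AM, Mon-PM — every shift.
Total cost: 14 + 3 = 17.
No cover costs less than 17.

17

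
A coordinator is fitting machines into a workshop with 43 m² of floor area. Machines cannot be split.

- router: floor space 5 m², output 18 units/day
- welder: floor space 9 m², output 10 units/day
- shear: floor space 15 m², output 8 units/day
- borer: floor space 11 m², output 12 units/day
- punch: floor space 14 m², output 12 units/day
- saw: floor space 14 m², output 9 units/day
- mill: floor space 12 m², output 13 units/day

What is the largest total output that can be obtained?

Allowing fractional choices, the relaxed optimum would be about 58.1, but machines are indivisible.
router + borer + punch + mill: floor space 5 + 11 + 14 + 12 = 42 ≤ 43, output 18 + 12 + 12 + 13 = 55.
router + welder + punch + mill: floor space 5 + 9 + 14 + 12 = 40 ≤ 43, output 18 + 10 + 12 + 13 = 53.
router + welder + borer + mill: floor space 5 + 9 + 11 + 12 = 37 ≤ 43, output 18 + 10 + 12 + 13 = 53.
Best is router, borer, punch, and mill with total output 55.

55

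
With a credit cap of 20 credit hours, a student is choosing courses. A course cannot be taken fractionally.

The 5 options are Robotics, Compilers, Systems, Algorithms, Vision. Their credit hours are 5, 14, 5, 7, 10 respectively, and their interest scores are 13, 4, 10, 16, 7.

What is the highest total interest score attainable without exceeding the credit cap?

Allowing fractional choices, the relaxed optimum would be about 41.1, but courses are indivisible.
Robotics + Systems + Algorithms: credit hours 5 + 5 + 7 = 17 ≤ 20, interest score 13 + 10 + 16 = 39.
Robotics + Algorithms: credit hours 5 + 7 = 12 ≤ 20, interest score 13 + 16 = 29.
Robotics + Systems + Vision: credit hours 5 + 5 + 10 = 20 ≤ 20, interest score 13 + 10 + 7 = 30.
Best is Robotics, Systems, and Algorithms with total interest score 39.

39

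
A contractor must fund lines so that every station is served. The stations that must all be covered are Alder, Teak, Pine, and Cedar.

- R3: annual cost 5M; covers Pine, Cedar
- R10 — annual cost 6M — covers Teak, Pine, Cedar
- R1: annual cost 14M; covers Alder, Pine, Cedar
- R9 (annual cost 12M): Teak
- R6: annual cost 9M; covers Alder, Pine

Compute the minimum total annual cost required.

15

This is an integer covering problem.
Choose R10 and R6: together they cover Alder, Teak, Pine, Cedar — every station.
Total annual cost: 6 + 9 = 15.
No cover costs less than 15.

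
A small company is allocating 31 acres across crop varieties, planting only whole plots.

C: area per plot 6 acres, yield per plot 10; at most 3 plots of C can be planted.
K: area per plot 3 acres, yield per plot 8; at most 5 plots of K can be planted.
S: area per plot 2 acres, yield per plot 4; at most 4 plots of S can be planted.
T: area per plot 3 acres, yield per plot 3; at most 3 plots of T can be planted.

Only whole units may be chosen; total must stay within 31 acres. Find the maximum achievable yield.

68

This is a bounded integer knapsack.
1×C, 5×K, and 4×S: area 29 ≤ 31, yield 1·10 + 5·8 + 4·4 = 66.
2×C, 5×K, and 2×S: area 31 ≤ 31, yield 2·10 + 5·8 + 2·4 = 68.
Best is 68.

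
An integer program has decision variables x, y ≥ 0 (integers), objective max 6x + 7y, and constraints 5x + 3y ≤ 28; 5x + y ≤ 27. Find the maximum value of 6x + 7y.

(x,y)=(0,9) is feasible, giving 63.
(x,y)=(0,8) is feasible, giving 56.
The best lattice point is (0,9), giving 63.

63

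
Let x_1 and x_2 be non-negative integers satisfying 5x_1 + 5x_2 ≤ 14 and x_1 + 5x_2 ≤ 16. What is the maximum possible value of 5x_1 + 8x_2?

The continuous relaxation peaks at (0, 2.8) with value 22.40; rounding to a feasible lattice point costs some objective.
(x_1,x_2)=(0,2): 5·0+5·2=10≤14, 1·0+5·2=10≤16, objective 16.
(x_1,x_2)=(1,1): 5·1+5·1=10≤14, 1·1+5·1=6≤16, objective 13.
(x_1,x_2)=(0,1): 5·0+5·1=5≤14, 1·0+5·1=5≤16, objective 8.
The best lattice point is (0,2), giving 16.

16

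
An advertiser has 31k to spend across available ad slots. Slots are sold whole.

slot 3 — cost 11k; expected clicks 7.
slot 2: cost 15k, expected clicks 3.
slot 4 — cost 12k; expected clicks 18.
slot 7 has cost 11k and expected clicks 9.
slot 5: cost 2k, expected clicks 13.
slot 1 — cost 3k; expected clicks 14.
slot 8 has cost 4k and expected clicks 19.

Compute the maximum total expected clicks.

Allowing fractional choices, the relaxed optimum would be about 72.2, but ad slots are indivisible.
slot 3 + slot 7 + slot 5 + slot 1 + slot 8: cost 11 + 11 + 2 + 3 + 4 = 31 ≤ 31, expected clicks 7 + 9 + 13 + 14 + 19 = 62.
slot 4 + slot 5 + slot 1 + slot 8: cost 12 + 2 + 3 + 4 = 21 ≤ 31, expected clicks 18 + 13 + 14 + 19 = 64.
Best is slot 4, slot 5, slot 1, and slot 8 with total expected clicks 64.

64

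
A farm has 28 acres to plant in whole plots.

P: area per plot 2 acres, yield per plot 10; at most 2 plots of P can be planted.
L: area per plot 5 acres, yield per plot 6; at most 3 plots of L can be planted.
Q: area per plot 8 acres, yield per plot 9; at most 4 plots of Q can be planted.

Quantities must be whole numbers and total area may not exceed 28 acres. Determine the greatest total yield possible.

2×P, 3×L, and 1×Q: area 27 ≤ 28, yield 2·10 + 3·6 + 1·9 = 47.
2×P and 3×Q: area 28 ≤ 28, yield 2·10 + 3·9 = 47.
Best is 47.

47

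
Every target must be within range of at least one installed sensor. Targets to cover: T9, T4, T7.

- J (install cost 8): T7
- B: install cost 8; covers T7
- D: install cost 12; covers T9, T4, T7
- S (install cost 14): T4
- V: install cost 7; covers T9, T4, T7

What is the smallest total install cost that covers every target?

7

V alone covers T9, T4, T7 — every target.
Total install cost: 7.
No cover costs less than 7.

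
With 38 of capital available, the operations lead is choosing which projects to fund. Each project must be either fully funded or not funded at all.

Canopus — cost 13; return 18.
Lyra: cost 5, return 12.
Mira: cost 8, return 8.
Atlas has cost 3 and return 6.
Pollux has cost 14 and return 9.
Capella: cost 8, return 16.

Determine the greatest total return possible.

Canopus + Lyra + Mira + Capella: cost 13 + 5 + 8 + 8 = 34 ≤ 38, return 18 + 12 + 8 + 16 = 54.
Canopus + Lyra + Mira + Atlas + Capella: cost 13 + 5 + 8 + 3 + 8 = 37 ≤ 38, return 18 + 12 + 8 + 6 + 16 = 60.
Best is Canopus, Lyra, Mira, Atlas, and Capella with total return 60.

60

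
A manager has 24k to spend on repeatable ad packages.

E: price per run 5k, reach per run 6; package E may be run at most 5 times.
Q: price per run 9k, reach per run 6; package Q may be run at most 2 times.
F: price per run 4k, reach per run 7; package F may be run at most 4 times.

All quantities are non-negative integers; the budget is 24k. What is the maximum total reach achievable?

This is a bounded integer knapsack.
2×E and 3×F: price 22 ≤ 24, reach 2·6 + 3·7 = 33.
1×E and 4×F: price 21 ≤ 24, reach 1·6 + 4·7 = 34.
Best is 34.

34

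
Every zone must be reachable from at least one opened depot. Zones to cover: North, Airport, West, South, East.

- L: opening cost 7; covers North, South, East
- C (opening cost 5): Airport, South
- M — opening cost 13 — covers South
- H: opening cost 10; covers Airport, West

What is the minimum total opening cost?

This is a weighted set-cover instance.
The greedy cost-per-new-zone heuristic would pick L, C, and H for 22, but a cheaper cover exists.
Choose L and H: together they cover North, Airport, West, South, East — every zone.
Total opening cost: 7 + 10 = 17.
No cover costs less than 17.

17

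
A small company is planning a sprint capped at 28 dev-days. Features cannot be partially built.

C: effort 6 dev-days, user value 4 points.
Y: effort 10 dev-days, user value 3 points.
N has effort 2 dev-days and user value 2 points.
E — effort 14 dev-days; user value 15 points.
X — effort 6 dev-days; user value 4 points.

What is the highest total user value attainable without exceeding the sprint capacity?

Take C, N, E, and X: effort 6 + 2 + 14 + 6 = 28 ≤ 28, user value 4 + 2 + 15 + 4 = 25.
No other feasible combination does better.

25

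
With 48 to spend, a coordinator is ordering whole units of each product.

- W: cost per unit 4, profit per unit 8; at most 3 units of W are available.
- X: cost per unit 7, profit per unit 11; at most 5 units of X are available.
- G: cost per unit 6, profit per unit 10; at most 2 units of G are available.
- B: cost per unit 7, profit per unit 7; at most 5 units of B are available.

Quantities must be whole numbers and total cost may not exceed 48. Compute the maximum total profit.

80

This is a bounded integer knapsack.
W has the best ratio (8/4); taking only W gives at most 3×8 = 24 (stopped by the supply cap of 3).
Mixing does better — 2×W, 4×X, and 2×G: cost 48 ≤ 48, profit 2·8 + 4·11 + 2·10 = 80.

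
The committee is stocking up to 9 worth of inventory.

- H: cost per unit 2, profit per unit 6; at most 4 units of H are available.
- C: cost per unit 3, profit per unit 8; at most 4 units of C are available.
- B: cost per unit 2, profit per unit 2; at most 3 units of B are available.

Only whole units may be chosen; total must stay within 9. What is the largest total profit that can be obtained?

26

Take 3×H and 1×C: cost 9 ≤ 9, profit 3·6 + 1·8 = 26.
No other integer combination yields more.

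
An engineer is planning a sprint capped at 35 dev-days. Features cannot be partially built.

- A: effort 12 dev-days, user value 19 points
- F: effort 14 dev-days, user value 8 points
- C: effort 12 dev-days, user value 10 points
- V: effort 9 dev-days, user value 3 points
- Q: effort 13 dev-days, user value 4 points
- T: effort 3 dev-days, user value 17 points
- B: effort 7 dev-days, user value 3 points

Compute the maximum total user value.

49

This is an integer program with binary decision variables.
Take A, C, T, and B: effort 12 + 12 + 3 + 7 = 34 ≤ 35, user value 19 + 10 + 17 + 3 = 49.
No other feasible combination does better.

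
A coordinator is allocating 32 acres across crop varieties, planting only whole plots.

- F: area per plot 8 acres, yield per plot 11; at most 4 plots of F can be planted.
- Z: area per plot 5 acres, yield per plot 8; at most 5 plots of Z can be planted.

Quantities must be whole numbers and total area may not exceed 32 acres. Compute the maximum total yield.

46

2×F and 3×Z: area 31 ≤ 32, yield 2·11 + 3·8 = 46.
4×F: area 32 ≤ 32, yield 4·11 = 44.
Best is 46.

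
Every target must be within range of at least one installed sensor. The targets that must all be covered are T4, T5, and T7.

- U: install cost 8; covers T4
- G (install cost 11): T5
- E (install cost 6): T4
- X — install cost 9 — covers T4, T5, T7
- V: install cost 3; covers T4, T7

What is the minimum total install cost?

9

This is a weighted set-cover instance.
X alone covers T4, T5, T7 — every target.
Total install cost: 9.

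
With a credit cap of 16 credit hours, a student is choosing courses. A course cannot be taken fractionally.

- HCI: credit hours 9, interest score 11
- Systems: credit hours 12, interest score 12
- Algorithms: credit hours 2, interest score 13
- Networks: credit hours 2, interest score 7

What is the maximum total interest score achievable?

32

Allowing fractional choices, the relaxed optimum would be about 34.0, but courses are indivisible.
Systems + Algorithms: credit hours 12 + 2 = 14 ≤ 16, interest score 12 + 13 = 25.
HCI + Algorithms + Networks: credit hours 9 + 2 + 2 = 13 ≤ 16, interest score 11 + 13 + 7 = 31.
Systems + Algorithms + Networks: credit hours 12 + 2 + 2 = 16 ≤ 16, interest score 12 + 13 + 7 = 32.
Best is Systems, Algorithms, and Networks with total interest score 32.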